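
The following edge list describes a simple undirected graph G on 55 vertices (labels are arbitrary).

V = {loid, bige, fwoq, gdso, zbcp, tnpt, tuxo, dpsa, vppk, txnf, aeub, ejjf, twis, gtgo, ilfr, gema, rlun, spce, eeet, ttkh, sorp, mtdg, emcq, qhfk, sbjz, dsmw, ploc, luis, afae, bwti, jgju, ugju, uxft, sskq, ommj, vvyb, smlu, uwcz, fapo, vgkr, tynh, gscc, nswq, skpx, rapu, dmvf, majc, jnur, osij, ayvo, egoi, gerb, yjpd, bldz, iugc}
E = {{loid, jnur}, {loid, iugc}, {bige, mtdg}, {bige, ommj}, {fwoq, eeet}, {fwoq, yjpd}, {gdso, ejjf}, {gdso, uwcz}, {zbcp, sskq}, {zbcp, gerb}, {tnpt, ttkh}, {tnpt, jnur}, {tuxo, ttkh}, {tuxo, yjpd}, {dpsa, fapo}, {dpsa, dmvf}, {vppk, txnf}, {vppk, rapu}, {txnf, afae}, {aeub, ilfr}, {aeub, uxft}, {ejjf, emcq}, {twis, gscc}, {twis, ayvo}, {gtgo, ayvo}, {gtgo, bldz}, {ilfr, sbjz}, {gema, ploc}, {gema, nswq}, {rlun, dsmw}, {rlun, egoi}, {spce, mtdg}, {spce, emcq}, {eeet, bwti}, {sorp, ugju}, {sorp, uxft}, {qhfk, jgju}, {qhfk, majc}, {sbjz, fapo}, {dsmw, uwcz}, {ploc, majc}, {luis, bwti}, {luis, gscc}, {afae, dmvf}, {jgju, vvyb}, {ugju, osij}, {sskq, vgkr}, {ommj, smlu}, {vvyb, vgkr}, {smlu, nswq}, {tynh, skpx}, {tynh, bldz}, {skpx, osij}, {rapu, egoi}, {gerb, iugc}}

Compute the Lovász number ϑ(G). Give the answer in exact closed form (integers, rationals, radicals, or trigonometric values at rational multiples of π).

Vertex aeub has 2 neighbors: ilfr, uxft.
deg(gscc) = 2; N(gscc) = {twis, luis}.
N(qhfk) = {jgju, majc}, |N(qhfk)| = 2.
N(twis) = {gscc, ayvo}, |N(twis)| = 2.
G on 55 vertices is 2-regular; this is C_{55}, the 55-cycle.
spec(A) ≈ [2.0, 1.98696, 1.94802, 1.88369, 1.7948, 1.68251, 1.54828, 1.39388, 1.2213, 1.03279, 0.83083, 0.61803, 0.39718, 0.17115, -0.05711, -0.28463, -0.50844, -0.72562, -0.93333, -1.12889, -1.30972, -1.47348, -1.61803, -1.74149, -1.84225, -1.91899, -1.97071, -1.99674] (distinct, 5 d.p.).
With N=55: ϑ(G) = 55·(-(-1)*2*cos(pi/55))/(2−(-2*cos(pi/55))) = 55*cos(pi/55)/(cos(pi/55) + 1).
ϑ(G) ≈ 27.4776.
27 ≤ 55*cos(pi/55)/(cos(pi/55) + 1) ≤ 28: both strict.

55*cos(pi/55)/(cos(pi/55) + 1)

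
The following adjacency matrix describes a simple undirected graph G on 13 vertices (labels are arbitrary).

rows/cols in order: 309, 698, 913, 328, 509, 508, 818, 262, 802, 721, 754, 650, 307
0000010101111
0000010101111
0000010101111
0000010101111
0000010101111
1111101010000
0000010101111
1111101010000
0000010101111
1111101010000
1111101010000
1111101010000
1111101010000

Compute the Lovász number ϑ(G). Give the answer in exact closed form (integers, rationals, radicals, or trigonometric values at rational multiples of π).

7

deg(913) = 6; N(913) = {508, 262, 721, 754, 650, 307}.
deg(754) = 7; N(754) = {309, 698, 913, 328, 509, 818, 802}.
deg(309) = 6; N(309) = {508, 262, 721, 754, 650, 307}.
N(328) = {508, 262, 721, 754, 650, 307}, |N(328)| = 6.
G = K_{7,6}: α = 7 = χ(Ḡ), so ϑ = 7.
Numerically 7.000000000.
Check 7 ≤ 7 ≤ 7: collapsed.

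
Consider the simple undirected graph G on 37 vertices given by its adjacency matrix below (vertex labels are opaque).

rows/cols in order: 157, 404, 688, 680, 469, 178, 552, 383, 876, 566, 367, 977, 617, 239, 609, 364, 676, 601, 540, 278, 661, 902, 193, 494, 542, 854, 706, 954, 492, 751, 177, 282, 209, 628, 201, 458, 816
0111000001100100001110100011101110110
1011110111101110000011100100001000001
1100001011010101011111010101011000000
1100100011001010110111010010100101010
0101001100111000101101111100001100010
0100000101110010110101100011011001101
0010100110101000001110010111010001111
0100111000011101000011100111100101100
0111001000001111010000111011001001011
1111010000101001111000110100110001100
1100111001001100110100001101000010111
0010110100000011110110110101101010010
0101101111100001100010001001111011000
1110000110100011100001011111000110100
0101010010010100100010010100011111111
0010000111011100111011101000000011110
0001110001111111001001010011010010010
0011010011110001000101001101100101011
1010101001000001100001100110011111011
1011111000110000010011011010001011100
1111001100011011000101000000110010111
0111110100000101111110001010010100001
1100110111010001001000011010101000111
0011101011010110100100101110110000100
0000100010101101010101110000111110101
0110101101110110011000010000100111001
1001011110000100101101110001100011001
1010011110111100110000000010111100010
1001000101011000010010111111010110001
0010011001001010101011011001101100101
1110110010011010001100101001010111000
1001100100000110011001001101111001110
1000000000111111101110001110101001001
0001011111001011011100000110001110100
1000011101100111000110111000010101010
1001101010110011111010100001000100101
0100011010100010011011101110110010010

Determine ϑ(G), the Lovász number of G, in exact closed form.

sqrt(37)

deg(954) = 18; N(954) = {157, 688, 178, 552, 383, 876, 367, 977, 617, 239, 676, 601, 706, 492, 751, 177, 282, 458}.
N(601) = {688, 680, 178, 876, 566, 367, 977, 364, 278, 902, 542, 854, 954, 492, 282, 628, 458, 816}, |N(601)| = 18.
Vertex 469 has 18 neighbors: 404, 680, 552, 383, 367, 977, 617, 676, 540, 278, 902, 193, 494, 542, 854, 177, 282, 458.
N(494) = {688, 680, 469, 552, 876, 566, 977, 239, 609, 676, 278, 193, 542, 854, 706, 492, 751, 201}, |N(494)| = 18.
deg(v) = 18 for all v (|V|=37); SR(37,18,8,9) — a Paley graph.
The 3 distinct eigenvalues: [18.0, 2.54138, -3.54138].
With N=37: ϑ(G) = 37·(-(-sqrt(37)/2 - 1/2))/(18−(-sqrt(37)/2 - 1/2)) = sqrt(37).
≈ 6.0828 (to 4 d.p.).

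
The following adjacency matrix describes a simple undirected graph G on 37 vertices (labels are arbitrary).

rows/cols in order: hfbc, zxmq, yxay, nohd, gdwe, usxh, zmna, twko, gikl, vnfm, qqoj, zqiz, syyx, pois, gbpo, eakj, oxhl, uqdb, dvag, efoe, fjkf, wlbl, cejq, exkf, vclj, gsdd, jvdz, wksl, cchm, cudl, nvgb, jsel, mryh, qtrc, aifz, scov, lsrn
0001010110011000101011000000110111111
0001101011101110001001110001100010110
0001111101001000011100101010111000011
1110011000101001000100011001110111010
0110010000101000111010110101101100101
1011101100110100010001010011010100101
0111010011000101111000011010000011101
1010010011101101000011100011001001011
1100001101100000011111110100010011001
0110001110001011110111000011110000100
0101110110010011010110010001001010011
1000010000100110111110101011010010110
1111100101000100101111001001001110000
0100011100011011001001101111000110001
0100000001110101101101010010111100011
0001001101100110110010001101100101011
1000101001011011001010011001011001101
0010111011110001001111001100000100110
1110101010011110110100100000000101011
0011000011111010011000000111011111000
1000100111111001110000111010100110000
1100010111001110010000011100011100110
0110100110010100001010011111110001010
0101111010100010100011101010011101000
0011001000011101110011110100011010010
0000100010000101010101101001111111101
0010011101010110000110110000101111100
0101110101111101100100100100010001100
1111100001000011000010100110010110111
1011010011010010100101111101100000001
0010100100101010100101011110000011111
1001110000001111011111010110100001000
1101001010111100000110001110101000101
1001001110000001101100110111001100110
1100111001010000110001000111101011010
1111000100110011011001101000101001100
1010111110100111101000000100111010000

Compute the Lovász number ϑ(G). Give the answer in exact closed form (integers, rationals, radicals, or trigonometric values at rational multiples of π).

sqrt(37)

Vertex wksl has 18 neighbors: zxmq, nohd, gdwe, usxh, twko, vnfm, qqoj, zqiz, syyx, pois, eakj, oxhl, efoe, cejq, gsdd, cudl, qtrc, aifz.
deg(qtrc) = 18; N(qtrc) = {hfbc, nohd, zmna, twko, gikl, eakj, oxhl, dvag, efoe, cejq, exkf, gsdd, jvdz, wksl, nvgb, jsel, aifz, scov}.
deg(pois) = 18; N(pois) = {zxmq, usxh, zmna, twko, zqiz, syyx, gbpo, eakj, dvag, wlbl, cejq, vclj, gsdd, jvdz, wksl, jsel, mryh, lsrn}.
N(wlbl) = {hfbc, zxmq, usxh, twko, gikl, vnfm, syyx, pois, gbpo, uqdb, exkf, vclj, gsdd, cudl, nvgb, jsel, aifz, scov}, |N(wlbl)| = 18.
G on 37 vertices is 18-regular; Paley(37): SR with (k,λ,μ)=(18,8,9).
The 3 distinct eigenvalues: [18.0, 2.541, -3.541].
Lovász: ϑ = −37(-sqrt(37)/2 - 1/2)/(18+-(-sqrt(37)/2 - 1/2)) = sqrt(37).
Numerically 6.08276253.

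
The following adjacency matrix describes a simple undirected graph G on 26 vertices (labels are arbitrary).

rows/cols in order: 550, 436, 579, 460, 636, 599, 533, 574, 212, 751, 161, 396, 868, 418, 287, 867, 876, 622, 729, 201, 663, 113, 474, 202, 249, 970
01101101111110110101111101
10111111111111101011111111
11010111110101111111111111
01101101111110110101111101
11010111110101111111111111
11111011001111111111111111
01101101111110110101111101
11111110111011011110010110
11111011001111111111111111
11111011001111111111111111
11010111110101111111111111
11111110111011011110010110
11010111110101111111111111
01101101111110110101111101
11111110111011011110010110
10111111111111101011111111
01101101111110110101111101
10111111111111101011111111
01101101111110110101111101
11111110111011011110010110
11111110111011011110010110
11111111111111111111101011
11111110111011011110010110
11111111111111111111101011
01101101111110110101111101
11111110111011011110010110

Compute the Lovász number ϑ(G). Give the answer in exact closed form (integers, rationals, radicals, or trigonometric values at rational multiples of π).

deg(113) = 24; N(113) = {550, 436, 579, 460, 636, 599, 533, 574, 212, 751, 161, 396, 868, 418, 287, 867, 876, 622, 729, 201, 663, 474, 249, 970}.
N(418) = {436, 579, 636, 599, 574, 212, 751, 161, 396, 868, 287, 867, 622, 201, 663, 113, 474, 202, 970}, |N(418)| = 19.
N(161) = {550, 436, 460, 599, 533, 574, 212, 751, 396, 418, 287, 867, 876, 622, 729, 201, 663, 113, 474, 202, 249, 970}, |N(161)| = 22.
deg(550) = 19; N(550) = {436, 579, 636, 599, 574, 212, 751, 161, 396, 868, 287, 867, 622, 201, 663, 113, 474, 202, 970}.
Complete 6-partite, parts [7, 7, 4, 3, 3, 2]: perfect, ϑ = α = 7.
≈ 7.00000000 (to 8 d.p.).
α=7, χ(Ḡ)=7; ϑ=7 lies between (collapsed).

7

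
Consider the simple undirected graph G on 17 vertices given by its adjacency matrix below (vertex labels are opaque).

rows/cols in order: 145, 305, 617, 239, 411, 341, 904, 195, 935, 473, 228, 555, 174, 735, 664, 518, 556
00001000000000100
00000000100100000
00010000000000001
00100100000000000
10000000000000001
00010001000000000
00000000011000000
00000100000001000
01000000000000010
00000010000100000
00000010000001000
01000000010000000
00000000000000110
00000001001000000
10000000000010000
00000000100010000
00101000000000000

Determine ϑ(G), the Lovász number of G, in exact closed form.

17*cos(pi/17)/(cos(pi/17) + 1)

deg(904) = 2; N(904) = {473, 228}.
Vertex 145 has 2 neighbors: 411, 664.
Vertex 195 has 2 neighbors: 341, 735.
Vertex 555 has 2 neighbors: 305, 473.
Regular of degree 2 on 17 vertices: the odd cycle C_{17}.
Distinct eigenvalues (to 4 d.p.): [2.0, 1.8649, 1.478, 0.8915, 0.1845, -0.5473, -1.2053, -1.7004, -1.9659].
Lovász: ϑ = −17(-2*cos(pi/17))/(2+-(-1)*2*cos(pi/17)) = 17*cos(pi/17)/(cos(pi/17) + 1).
≈ 8.427014314 (to 9 d.p.).
Lovász sandwich 8 ≤ 17*cos(pi/17)/(cos(pi/17) + 1) ≤ 9: both strict.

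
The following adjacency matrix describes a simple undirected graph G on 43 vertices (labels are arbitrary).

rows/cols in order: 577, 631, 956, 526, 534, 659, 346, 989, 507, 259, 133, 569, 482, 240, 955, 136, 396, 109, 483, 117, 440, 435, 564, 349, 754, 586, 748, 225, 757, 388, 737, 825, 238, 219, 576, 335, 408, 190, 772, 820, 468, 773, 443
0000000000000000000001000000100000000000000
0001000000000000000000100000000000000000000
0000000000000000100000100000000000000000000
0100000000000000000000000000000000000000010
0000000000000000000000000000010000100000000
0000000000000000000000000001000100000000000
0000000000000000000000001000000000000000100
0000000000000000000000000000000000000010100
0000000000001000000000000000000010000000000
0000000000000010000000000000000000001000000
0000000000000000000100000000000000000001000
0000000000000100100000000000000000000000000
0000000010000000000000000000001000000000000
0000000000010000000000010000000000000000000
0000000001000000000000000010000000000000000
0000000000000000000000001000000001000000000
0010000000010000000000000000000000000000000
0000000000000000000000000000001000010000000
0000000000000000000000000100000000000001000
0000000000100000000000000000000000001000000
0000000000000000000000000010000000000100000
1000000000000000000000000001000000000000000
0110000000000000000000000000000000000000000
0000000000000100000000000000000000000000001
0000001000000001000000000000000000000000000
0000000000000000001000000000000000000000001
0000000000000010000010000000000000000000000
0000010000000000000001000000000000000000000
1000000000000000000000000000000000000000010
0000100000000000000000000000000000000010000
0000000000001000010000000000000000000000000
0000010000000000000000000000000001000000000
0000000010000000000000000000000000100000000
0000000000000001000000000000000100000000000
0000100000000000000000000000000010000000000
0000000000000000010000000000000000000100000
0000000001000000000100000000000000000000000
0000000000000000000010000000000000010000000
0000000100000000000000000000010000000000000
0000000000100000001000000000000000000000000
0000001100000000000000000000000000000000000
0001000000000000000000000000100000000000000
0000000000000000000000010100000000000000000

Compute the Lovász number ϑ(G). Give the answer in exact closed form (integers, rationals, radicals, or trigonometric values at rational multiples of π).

43*cos(pi/43)/(cos(pi/43) + 1)

Vertex 483 has 2 neighbors: 586, 820.
Vertex 757 has 2 neighbors: 577, 773.
N(820) = {133, 483}, |N(820)| = 2.
Vertex 136 has 2 neighbors: 754, 219.
G on 43 vertices is 2-regular; connected 2-regular on 43 ⇒ C_{43}.
Distinct eigenvalues (to 5 d.p.): [2.0, 1.97869, 1.9152, 1.8109, 1.668, 1.48954, 1.27935, 1.04188, 0.78221, 0.50587, 0.21874, -0.07304, -0.36327, -0.64576, -0.91448, -1.16372, -1.38815, -1.58299, -1.7441, -1.86803, -1.95215, -1.99466].
−43·(-2*cos(pi/43)) / ((2)−(-2*cos(pi/43))) = 43*cos(pi/43)/(cos(pi/43) + 1) = ϑ(G).
≈ 21.47128 (to 5 d.p.).
Sandwich: α(G)=21 ≤ ϑ(G)=43*cos(pi/43)/(cos(pi/43) + 1) ≤ χ(Ḡ)=22 (both strict).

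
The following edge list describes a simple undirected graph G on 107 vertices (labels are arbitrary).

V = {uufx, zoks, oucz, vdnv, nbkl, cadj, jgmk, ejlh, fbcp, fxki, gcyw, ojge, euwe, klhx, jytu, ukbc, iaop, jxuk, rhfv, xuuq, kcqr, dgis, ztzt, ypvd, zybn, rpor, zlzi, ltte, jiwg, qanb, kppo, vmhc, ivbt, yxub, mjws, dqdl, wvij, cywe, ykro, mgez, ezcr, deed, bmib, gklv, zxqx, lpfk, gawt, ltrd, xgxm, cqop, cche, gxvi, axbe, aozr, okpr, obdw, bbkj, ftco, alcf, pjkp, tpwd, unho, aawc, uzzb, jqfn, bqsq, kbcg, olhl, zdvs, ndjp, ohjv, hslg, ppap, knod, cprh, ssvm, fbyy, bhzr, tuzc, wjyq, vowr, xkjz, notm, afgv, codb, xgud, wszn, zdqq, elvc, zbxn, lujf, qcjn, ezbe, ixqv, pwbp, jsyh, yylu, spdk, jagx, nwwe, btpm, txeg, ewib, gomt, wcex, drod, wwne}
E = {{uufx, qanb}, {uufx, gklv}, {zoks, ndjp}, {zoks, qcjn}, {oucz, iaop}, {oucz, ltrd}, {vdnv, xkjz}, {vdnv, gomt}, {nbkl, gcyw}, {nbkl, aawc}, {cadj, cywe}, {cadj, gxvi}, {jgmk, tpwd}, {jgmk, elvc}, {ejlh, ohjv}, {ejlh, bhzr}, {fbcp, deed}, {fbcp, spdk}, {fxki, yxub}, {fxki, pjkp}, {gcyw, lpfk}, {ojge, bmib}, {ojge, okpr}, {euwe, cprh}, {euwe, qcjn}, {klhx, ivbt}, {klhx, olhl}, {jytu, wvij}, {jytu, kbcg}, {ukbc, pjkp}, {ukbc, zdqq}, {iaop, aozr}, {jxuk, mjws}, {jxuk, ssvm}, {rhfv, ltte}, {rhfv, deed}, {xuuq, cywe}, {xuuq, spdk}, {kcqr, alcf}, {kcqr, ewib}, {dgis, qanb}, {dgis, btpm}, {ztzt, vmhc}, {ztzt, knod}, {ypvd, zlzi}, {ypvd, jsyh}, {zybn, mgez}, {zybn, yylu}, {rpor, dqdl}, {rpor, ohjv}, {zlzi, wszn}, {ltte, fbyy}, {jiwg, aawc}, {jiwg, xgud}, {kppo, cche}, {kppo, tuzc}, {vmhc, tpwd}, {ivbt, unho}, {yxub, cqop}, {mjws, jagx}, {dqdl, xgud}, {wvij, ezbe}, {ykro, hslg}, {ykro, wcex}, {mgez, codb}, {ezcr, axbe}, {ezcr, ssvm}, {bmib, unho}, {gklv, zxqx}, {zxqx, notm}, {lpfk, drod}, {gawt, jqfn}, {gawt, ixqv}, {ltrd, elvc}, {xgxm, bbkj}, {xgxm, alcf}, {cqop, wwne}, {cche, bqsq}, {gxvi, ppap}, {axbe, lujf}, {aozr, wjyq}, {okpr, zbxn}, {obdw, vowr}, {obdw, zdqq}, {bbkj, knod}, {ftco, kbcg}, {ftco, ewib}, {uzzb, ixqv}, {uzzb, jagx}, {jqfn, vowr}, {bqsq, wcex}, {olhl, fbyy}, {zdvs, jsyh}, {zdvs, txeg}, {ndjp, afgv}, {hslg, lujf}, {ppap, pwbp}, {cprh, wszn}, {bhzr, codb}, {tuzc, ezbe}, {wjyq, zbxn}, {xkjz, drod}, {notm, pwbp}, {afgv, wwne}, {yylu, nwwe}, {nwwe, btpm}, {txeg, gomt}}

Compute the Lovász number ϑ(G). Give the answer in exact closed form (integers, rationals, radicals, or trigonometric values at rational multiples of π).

107*cos(pi/107)/(cos(pi/107) + 1)

deg(zxqx) = 2; N(zxqx) = {gklv, notm}.
Vertex vowr has 2 neighbors: obdw, jqfn.
Vertex oucz has 2 neighbors: iaop, ltrd.
Vertex bmib has 2 neighbors: ojge, unho.
G on 107 vertices is 2-regular; this is C_{107}, the 107-cycle.
spec(A) ≈ [2.0, 1.996553, 1.986223, 1.969046, 1.945082, 1.914413, 1.877144, 1.833404, 1.783344, 1.727137, 1.664975, 1.597075, 1.523668, 1.44501, 1.36137, 1.273037, 1.180316, 1.083526, 0.983001, 0.879087, 0.772143, 0.662537, 0.550647, 0.43686, 0.321566, 0.205163, 0.088054, -0.02936, -0.146672, -0.263478, -0.379376, -0.493966, -0.606854, -0.717649, -0.825971, -0.931446, -1.033709, -1.132409, -1.227206, -1.317772, -1.403795, -1.484979, -1.561044, -1.631728, -1.696787, -1.755997, -1.809154, -1.856074, -1.896596, -1.930579, -1.957908, -1.978487, -1.992247, -1.999138] (distinct, 6 d.p.).
Lovász: ϑ = −107(-2*cos(pi/107))/(2+-(-1)*2*cos(pi/107)) = 107*cos(pi/107)/(cos(pi/107) + 1).
≈ 53.48846843 (to 8 d.p.).
53 ≤ 107*cos(pi/107)/(cos(pi/107) + 1) ≤ 54: both strict.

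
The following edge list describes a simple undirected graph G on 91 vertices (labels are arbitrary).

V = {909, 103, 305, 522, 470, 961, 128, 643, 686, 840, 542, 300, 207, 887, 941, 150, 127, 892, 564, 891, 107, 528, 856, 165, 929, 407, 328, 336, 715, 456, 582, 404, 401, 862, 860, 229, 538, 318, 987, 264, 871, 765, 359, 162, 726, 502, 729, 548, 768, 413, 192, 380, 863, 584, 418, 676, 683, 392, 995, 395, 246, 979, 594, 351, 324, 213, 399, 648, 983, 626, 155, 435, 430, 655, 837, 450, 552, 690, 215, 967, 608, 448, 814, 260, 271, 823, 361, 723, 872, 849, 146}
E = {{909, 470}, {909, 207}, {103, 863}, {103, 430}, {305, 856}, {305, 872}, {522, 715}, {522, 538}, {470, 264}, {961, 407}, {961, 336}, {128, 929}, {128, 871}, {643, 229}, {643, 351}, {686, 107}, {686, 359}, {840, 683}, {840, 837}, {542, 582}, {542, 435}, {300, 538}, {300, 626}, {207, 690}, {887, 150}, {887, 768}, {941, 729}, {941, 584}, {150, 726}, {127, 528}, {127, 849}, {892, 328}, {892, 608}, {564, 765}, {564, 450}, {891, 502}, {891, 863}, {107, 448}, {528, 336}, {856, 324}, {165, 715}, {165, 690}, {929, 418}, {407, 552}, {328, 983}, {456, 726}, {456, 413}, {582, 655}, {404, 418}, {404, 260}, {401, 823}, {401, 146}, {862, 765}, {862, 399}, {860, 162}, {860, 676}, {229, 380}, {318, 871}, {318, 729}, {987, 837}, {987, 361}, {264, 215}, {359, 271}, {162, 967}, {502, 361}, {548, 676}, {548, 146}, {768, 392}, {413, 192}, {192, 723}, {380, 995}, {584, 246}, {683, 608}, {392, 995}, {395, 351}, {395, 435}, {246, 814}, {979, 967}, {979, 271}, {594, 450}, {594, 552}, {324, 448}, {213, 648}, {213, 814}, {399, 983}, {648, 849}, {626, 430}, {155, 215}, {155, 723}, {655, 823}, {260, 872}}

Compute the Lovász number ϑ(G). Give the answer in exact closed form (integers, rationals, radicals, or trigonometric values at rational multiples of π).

deg(548) = 2; N(548) = {676, 146}.
deg(863) = 2; N(863) = {103, 891}.
deg(165) = 2; N(165) = {715, 690}.
Vertex 328 has 2 neighbors: 892, 983.
deg(v) = 2 for all v (|V|=91); a single 91-cycle (edge-transitive).
The 46 distinct eigenvalues: [2.0, 1.995235, 1.980961, 1.957247, 1.924206, 1.881995, 1.830816, 1.770912, 1.702569, 1.626112, 1.541906, 1.450353, 1.351887, 1.24698, 1.136129, 1.019865, 0.898741, 0.773333, 0.644241, 0.512078, 0.377475, 0.241073, 0.103523, -0.034521, -0.172401, -0.309459, -0.445042, -0.578504, -0.70921, -0.836536, -0.959875, -1.07864, -1.192265, -1.300208, -1.401955, -1.497021, -1.584954, -1.665333, -1.737776, -1.801938, -1.857512, -1.904235, -1.941884, -1.970278, -1.989283, -1.998808].
λ_max=2, λ_min=-2*cos(pi/91); ϑ = −91·λ_min/(λ_max−λ_min) = 91*cos(pi/91)/(cos(pi/91) + 1).
= 45.4864402… (decimal).
Check 45 ≤ 91*cos(pi/91)/(cos(pi/91) + 1) ≤ 46: both strict.

91*cos(pi/91)/(cos(pi/91) + 1)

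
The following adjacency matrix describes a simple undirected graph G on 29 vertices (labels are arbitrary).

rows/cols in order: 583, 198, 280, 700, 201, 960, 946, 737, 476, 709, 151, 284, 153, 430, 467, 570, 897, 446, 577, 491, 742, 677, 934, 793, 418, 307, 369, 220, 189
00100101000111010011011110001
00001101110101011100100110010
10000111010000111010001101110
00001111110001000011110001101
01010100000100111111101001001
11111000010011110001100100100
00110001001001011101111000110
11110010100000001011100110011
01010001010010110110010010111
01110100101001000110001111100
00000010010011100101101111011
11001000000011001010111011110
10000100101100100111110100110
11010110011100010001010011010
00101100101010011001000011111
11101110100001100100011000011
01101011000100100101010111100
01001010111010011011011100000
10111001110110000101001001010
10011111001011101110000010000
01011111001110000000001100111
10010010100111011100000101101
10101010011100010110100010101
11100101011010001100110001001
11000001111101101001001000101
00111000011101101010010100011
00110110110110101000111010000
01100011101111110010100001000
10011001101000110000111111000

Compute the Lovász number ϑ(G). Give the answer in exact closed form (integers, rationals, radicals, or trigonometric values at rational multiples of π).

Vertex 446 has 14 neighbors: 198, 201, 946, 476, 709, 151, 153, 570, 897, 577, 491, 677, 934, 793.
N(709) = {198, 280, 700, 960, 476, 151, 430, 446, 577, 934, 793, 418, 307, 369}, |N(709)| = 14.
Vertex 467 has 14 neighbors: 280, 201, 960, 476, 151, 153, 570, 897, 491, 418, 307, 369, 220, 189.
deg(220) = 14; N(220) = {198, 280, 946, 737, 476, 151, 284, 153, 430, 467, 570, 577, 742, 307}.
Regular of degree 14 on 29 vertices: strongly regular (29,14,6,7).
spec(A) ≈ [14.0, 2.19258, -3.19258] (distinct, 5 d.p.).
Lovász (edge-transitive): ϑ = −29·(-sqrt(29)/2 - 1/2)/((14)−(-sqrt(29)/2 - 1/2)) = sqrt(29).
= 5.3851648… (decimal).

sqrt(29)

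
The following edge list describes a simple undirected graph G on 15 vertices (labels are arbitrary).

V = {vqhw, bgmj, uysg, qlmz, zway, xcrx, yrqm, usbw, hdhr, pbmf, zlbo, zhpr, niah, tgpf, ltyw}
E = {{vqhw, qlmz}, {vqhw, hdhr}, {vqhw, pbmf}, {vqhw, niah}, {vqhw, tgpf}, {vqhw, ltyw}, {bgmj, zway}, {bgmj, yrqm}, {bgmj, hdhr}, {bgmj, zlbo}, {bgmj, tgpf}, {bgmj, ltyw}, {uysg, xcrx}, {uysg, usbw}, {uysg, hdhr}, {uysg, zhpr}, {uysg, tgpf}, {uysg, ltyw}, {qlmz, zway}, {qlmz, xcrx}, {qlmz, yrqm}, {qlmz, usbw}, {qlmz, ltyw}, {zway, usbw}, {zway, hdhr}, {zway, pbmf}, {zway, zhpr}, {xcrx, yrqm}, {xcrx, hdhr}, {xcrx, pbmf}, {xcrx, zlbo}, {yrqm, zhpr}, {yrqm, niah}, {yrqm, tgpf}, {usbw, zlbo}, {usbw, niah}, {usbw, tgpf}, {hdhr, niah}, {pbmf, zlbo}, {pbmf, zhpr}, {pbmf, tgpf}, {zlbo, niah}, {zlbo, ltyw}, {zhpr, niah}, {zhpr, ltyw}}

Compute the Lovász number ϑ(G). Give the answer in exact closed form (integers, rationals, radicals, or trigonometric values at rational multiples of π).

Vertex usbw has 6 neighbors: uysg, qlmz, zway, zlbo, niah, tgpf.
N(ltyw) = {vqhw, bgmj, uysg, qlmz, zlbo, zhpr}, |N(ltyw)| = 6.
Vertex zlbo has 6 neighbors: bgmj, xcrx, usbw, pbmf, niah, ltyw.
N(bgmj) = {zway, yrqm, hdhr, zlbo, tgpf, ltyw}, |N(bgmj)| = 6.
G on 15 vertices is 6-regular; Kneser K(6,2) on C(6,2)=15 vertices.
Distinct eigenvalues (to 6 d.p.): [6.0, 1.0, -3.0].
With N=15: ϑ(G) = 15·(-1*(-3))/(6−(-3)) = 5.
≈ 5.000000000 (to 9 d.p.).

5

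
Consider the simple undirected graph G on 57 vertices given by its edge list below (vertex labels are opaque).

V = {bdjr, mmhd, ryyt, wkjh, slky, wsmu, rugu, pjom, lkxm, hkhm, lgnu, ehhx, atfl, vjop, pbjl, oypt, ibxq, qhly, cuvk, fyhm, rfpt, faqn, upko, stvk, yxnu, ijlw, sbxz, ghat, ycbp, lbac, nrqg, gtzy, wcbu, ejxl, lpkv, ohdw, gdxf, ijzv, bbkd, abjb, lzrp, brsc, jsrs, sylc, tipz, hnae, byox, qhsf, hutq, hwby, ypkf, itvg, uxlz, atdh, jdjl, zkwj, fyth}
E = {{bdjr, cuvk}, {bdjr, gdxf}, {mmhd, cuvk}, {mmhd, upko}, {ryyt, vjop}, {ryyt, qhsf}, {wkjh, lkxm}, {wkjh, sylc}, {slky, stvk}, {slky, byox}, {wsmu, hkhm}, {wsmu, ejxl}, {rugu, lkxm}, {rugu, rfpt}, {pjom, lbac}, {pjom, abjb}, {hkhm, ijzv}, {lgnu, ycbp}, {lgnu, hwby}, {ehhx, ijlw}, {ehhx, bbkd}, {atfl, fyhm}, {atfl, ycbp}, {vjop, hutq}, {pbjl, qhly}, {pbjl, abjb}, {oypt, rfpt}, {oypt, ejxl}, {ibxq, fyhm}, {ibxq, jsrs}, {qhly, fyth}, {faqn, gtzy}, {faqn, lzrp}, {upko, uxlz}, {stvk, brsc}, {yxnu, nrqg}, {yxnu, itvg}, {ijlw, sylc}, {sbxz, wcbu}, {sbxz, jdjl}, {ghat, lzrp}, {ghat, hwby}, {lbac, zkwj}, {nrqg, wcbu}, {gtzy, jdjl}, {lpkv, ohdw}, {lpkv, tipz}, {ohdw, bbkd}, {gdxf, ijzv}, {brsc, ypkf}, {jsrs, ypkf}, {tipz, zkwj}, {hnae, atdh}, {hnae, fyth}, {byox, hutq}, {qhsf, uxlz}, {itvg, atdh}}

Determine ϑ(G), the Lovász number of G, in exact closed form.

57*cos(pi/57)/(cos(pi/57) + 1)

N(rugu) = {lkxm, rfpt}, |N(rugu)| = 2.
deg(abjb) = 2; N(abjb) = {pjom, pbjl}.
deg(lkxm) = 2; N(lkxm) = {wkjh, rugu}.
Vertex hwby has 2 neighbors: lgnu, ghat.
57-vertex 2-regular graph: connected 2-regular on 57 ⇒ C_{57}.
The 29 distinct eigenvalues: [2.0, 1.987861, 1.951593, 1.891634, 1.808714, 1.703839, 1.578281, 1.433565, 1.271447, 1.093896, 0.903067, 0.701275, 0.490971, 0.274707, 0.055109, -0.165159, -0.383421, -0.59703, -0.803391, -1.0, -1.184471, -1.354563, -1.508213, -1.643556, -1.758948, -1.852988, -1.924536, -1.972723, -1.996963].
Lovász: ϑ = −57(-2*cos(pi/57))/(2+-(-1)*2*cos(pi/57)) = 57*cos(pi/57)/(cos(pi/57) + 1).
Numerically 28.478345168.
28 ≤ 57*cos(pi/57)/(cos(pi/57) + 1) ≤ 29: both strict.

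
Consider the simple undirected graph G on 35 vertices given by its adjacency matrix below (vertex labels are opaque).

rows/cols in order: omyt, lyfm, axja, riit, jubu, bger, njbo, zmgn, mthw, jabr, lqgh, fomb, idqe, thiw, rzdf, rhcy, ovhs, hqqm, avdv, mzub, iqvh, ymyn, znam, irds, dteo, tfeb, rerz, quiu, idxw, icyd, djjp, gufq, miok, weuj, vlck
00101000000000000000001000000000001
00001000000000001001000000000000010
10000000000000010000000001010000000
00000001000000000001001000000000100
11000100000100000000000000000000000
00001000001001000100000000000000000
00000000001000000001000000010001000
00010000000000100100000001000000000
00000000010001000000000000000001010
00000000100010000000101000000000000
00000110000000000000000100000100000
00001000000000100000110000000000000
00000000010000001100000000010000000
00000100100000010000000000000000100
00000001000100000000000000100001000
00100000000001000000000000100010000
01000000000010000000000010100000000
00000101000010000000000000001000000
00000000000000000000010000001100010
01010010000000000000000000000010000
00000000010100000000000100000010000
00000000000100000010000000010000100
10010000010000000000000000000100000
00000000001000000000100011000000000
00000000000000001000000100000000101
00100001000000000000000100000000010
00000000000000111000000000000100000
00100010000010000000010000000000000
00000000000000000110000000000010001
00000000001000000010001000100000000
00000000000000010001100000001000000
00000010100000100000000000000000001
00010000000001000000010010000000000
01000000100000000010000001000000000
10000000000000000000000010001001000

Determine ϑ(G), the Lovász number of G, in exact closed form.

15

N(rerz) = {rzdf, rhcy, ovhs, icyd}, |N(rerz)| = 4.
deg(idqe) = 4; N(idqe) = {jabr, ovhs, hqqm, quiu}.
Vertex mthw has 4 neighbors: jabr, thiw, gufq, weuj.
N(miok) = {riit, thiw, ymyn, dteo}, |N(miok)| = 4.
Regular of degree 4 on 35 vertices: Kneser K(7,3) on C(7,3)=35 vertices.
The 4 distinct eigenvalues: [4.0, 2.0, -1.0, -3.0].
Lovász (edge-transitive): ϑ = −35·(-3)/((4)−(-3)) = 15.
≈ 15.000000 (to 6 d.p.).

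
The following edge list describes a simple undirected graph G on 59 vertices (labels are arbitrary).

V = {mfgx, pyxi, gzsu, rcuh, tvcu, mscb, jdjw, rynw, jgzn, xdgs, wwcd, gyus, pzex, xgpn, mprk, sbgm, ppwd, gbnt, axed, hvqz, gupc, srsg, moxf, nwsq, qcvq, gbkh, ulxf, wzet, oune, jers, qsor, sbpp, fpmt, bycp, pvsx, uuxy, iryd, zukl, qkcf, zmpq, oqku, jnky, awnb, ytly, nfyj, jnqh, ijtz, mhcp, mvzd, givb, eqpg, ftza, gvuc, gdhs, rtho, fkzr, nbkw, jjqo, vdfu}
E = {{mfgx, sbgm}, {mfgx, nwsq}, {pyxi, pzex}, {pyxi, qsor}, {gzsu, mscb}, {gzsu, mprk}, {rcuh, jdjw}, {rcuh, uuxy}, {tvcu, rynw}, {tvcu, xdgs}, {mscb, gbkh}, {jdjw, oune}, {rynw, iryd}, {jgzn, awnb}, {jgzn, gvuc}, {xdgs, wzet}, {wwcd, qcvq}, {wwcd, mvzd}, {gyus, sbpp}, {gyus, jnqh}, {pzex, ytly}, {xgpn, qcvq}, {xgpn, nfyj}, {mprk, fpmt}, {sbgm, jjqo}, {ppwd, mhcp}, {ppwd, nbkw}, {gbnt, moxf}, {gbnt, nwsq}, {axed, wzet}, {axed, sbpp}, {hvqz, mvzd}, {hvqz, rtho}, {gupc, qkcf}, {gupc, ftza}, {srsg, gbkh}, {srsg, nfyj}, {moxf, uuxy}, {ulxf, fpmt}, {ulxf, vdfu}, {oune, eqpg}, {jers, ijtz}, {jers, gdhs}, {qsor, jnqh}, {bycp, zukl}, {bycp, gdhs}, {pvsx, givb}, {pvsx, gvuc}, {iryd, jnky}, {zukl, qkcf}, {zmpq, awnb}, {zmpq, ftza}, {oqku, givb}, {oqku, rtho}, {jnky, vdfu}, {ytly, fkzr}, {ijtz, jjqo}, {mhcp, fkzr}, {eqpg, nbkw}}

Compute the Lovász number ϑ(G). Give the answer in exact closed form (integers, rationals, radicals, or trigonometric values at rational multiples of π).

59*cos(pi/59)/(cos(pi/59) + 1)

deg(zukl) = 2; N(zukl) = {bycp, qkcf}.
deg(qkcf) = 2; N(qkcf) = {gupc, zukl}.
deg(srsg) = 2; N(srsg) = {gbkh, nfyj}.
N(mprk) = {gzsu, fpmt}, |N(mprk)| = 2.
deg(v) = 2 for all v (|V|=59); a single 59-cycle (edge-transitive).
Distinct eigenvalues (to 3 d.p.): [2.0, 1.989, 1.955, 1.899, 1.821, 1.723, 1.605, 1.47, 1.317, 1.15, 0.969, 0.778, 0.577, 0.371, 0.16, -0.053, -0.265, -0.475, -0.678, -0.875, -1.061, -1.235, -1.395, -1.54, -1.667, -1.775, -1.863, -1.93, -1.975, -1.997].
With N=59: ϑ(G) = 59·(-(-1)*2*cos(pi/59))/(2−(-2*cos(pi/59))) = 59*cos(pi/59)/(cos(pi/59) + 1).
≈ 29.4790799 (to 7 d.p.).
α=29, χ(Ḡ)=30; ϑ=59*cos(pi/59)/(cos(pi/59) + 1) lies between (both strict).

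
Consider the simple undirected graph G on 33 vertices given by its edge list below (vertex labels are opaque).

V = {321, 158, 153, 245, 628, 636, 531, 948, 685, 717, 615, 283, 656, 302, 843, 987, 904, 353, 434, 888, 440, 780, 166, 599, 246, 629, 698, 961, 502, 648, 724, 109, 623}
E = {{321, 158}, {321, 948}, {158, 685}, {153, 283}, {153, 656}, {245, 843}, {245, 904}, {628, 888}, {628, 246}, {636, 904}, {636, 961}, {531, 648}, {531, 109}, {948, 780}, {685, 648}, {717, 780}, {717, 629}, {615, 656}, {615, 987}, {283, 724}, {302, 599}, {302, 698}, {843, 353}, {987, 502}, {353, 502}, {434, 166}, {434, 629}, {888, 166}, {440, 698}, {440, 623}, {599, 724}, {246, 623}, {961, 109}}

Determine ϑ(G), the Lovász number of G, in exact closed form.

33*cos(pi/33)/(cos(pi/33) + 1)

N(780) = {948, 717}, |N(780)| = 2.
deg(948) = 2; N(948) = {321, 780}.
Vertex 623 has 2 neighbors: 440, 246.
deg(321) = 2; N(321) = {158, 948}.
G on 33 vertices is 2-regular; this is C_{33}, the 33-cycle.
A has 17 distinct eigenvalues ≈ [2.0, 1.9639, 1.8567, 1.6825, 1.4475, 1.1601, 0.8308, 0.4715, 0.0952, -0.2846, -0.6541, -1.0, -1.3097, -1.5721, -1.7777, -1.919, -1.9909].
ϑ = −N·λ_min/(λ_max−λ_min) = −33·(-2*cos(pi/33))/(2−(-2*cos(pi/33))) = 33*cos(pi/33)/(cos(pi/33) + 1).
= 16.4626… (decimal).
Lovász sandwich 16 ≤ 33*cos(pi/33)/(cos(pi/33) + 1) ≤ 17: both strict.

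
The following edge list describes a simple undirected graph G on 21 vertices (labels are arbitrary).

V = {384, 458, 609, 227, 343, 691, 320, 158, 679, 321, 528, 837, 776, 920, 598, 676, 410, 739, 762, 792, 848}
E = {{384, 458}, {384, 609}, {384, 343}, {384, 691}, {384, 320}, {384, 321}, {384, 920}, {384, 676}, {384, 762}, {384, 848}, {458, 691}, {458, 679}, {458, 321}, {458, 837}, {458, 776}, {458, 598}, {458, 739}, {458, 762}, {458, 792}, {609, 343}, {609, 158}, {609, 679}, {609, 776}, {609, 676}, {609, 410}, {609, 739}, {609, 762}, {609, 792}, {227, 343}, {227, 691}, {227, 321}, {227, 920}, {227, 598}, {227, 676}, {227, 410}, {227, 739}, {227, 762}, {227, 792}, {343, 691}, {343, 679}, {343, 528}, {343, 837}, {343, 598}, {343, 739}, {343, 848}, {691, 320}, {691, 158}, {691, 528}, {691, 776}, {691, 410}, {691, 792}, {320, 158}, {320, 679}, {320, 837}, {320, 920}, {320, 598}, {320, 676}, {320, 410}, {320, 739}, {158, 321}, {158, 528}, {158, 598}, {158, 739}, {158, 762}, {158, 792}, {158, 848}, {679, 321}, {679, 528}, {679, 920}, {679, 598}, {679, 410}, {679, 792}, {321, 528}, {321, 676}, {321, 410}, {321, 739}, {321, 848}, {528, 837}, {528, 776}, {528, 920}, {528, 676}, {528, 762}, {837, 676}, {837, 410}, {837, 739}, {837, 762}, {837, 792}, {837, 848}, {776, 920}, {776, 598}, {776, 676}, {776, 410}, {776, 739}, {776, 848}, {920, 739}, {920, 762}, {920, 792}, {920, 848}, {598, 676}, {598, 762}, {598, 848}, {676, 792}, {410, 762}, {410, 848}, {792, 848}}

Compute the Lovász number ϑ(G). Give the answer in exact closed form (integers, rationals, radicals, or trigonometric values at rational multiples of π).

6

N(458) = {384, 691, 679, 321, 837, 776, 598, 739, 762, 792}, |N(458)| = 10.
Vertex 691 has 10 neighbors: 384, 458, 227, 343, 320, 158, 528, 776, 410, 792.
Vertex 158 has 10 neighbors: 609, 691, 320, 321, 528, 598, 739, 762, 792, 848.
deg(776) = 10; N(776) = {458, 609, 691, 528, 920, 598, 676, 410, 739, 848}.
deg(v) = 10 for all v (|V|=21); this is K(7,2), the Kneser graph.
A has 3 distinct eigenvalues ≈ [10.0, 1.0, -4.0].
Lovász: ϑ = −21(-4)/(10+-1*(-4)) = 6.
Numerically 6.0000.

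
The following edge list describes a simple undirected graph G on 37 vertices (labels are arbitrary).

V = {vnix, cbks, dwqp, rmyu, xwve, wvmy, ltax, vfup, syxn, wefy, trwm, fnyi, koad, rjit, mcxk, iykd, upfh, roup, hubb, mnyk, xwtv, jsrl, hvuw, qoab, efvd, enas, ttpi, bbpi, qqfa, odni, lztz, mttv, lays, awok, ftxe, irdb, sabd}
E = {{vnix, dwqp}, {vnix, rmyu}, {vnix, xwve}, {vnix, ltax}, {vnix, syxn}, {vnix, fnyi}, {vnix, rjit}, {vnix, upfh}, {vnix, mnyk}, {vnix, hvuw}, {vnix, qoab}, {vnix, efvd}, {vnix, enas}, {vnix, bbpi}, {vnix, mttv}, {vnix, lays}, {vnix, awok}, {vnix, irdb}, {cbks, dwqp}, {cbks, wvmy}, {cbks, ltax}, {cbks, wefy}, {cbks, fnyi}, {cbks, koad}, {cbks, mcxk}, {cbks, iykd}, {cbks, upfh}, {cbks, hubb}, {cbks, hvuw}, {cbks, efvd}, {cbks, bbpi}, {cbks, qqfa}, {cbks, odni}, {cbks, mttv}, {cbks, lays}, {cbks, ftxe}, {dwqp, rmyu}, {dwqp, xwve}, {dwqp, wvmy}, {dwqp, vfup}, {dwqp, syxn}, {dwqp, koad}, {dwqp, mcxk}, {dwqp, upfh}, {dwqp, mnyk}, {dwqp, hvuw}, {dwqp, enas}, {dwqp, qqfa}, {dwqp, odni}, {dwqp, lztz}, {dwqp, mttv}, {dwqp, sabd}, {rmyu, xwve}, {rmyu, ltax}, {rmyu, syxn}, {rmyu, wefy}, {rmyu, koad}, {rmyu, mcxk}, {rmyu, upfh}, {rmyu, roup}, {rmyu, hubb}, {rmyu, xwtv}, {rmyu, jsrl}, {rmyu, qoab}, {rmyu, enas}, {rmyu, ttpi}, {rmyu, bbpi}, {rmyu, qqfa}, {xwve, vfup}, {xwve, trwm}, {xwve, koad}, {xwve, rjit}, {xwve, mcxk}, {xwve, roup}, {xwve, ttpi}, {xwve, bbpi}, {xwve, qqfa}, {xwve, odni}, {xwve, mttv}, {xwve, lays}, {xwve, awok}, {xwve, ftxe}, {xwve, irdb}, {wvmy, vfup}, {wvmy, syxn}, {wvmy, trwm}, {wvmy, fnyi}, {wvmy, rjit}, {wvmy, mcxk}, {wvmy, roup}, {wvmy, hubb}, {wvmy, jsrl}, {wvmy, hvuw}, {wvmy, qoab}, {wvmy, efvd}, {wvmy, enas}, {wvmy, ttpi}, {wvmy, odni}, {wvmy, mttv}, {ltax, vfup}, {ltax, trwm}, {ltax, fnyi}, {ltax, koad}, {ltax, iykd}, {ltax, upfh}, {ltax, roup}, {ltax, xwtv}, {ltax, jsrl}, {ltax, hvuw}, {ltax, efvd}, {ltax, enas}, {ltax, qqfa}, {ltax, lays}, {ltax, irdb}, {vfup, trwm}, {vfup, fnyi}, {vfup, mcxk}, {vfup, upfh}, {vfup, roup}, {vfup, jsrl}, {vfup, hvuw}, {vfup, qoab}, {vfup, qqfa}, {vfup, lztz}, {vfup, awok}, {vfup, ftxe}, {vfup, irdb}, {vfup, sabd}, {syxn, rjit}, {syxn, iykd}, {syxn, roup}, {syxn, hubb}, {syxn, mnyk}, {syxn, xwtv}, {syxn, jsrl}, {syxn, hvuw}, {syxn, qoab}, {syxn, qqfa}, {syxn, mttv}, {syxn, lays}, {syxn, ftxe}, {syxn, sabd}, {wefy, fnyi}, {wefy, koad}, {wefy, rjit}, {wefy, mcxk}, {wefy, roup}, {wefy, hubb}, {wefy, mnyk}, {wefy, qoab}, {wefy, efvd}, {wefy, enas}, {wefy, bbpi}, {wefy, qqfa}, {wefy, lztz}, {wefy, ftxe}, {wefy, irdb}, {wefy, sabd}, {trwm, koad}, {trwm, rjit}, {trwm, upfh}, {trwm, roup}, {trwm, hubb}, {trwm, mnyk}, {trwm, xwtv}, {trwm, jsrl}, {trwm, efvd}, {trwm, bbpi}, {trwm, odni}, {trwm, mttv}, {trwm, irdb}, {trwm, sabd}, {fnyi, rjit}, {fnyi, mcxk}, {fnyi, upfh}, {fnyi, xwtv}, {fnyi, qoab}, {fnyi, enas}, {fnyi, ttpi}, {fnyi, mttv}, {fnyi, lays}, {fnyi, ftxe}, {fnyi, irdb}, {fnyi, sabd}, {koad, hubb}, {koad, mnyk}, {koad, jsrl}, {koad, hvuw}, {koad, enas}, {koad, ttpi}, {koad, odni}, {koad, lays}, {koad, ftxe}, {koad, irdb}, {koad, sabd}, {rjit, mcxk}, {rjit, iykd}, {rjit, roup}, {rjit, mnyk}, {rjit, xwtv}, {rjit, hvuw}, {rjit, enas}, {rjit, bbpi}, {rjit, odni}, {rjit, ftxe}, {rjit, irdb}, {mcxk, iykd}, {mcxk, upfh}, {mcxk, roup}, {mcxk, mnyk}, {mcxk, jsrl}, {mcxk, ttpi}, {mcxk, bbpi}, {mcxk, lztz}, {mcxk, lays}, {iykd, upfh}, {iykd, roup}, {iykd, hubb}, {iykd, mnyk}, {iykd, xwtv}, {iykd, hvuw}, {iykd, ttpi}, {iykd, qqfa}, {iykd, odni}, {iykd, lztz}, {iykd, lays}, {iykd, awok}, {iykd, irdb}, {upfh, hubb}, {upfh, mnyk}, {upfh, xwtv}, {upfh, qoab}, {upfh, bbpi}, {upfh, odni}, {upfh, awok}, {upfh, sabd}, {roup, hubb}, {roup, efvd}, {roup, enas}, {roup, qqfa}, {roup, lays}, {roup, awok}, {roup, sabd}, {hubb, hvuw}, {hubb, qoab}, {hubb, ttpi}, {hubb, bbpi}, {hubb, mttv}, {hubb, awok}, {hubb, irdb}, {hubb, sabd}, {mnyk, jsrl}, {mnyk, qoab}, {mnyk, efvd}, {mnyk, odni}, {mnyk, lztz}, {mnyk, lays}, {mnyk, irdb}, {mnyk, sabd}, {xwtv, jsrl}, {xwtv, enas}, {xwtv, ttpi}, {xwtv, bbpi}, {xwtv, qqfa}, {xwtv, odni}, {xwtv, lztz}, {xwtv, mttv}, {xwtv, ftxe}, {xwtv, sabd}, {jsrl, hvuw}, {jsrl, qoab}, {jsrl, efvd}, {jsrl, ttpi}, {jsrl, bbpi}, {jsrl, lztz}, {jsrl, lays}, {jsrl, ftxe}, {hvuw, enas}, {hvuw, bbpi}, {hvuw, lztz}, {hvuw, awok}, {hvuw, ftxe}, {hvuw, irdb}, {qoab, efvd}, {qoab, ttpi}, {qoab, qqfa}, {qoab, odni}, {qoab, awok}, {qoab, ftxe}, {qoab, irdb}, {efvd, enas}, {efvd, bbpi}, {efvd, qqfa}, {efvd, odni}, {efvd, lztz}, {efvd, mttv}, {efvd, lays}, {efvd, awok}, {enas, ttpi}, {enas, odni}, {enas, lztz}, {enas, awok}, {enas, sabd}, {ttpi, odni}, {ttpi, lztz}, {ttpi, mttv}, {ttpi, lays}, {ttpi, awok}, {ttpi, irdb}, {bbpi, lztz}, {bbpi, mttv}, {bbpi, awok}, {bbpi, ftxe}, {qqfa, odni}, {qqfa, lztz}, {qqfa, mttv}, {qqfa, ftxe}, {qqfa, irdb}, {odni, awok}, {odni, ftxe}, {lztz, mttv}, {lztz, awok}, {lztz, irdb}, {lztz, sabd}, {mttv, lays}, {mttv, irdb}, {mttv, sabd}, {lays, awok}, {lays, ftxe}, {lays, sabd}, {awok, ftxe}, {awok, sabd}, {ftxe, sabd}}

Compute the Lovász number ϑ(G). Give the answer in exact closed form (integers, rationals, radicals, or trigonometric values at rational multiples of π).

sqrt(37)

deg(bbpi) = 18; N(bbpi) = {vnix, cbks, rmyu, xwve, wefy, trwm, rjit, mcxk, upfh, hubb, xwtv, jsrl, hvuw, efvd, lztz, mttv, awok, ftxe}.
deg(wvmy) = 18; N(wvmy) = {cbks, dwqp, vfup, syxn, trwm, fnyi, rjit, mcxk, roup, hubb, jsrl, hvuw, qoab, efvd, enas, ttpi, odni, mttv}.
deg(qqfa) = 18; N(qqfa) = {cbks, dwqp, rmyu, xwve, ltax, vfup, syxn, wefy, iykd, roup, xwtv, qoab, efvd, odni, lztz, mttv, ftxe, irdb}.
Vertex syxn has 18 neighbors: vnix, dwqp, rmyu, wvmy, rjit, iykd, roup, hubb, mnyk, xwtv, jsrl, hvuw, qoab, qqfa, mttv, lays, ftxe, sabd.
deg(v) = 18 for all v (|V|=37); strongly regular (37,18,8,9).
The 3 distinct eigenvalues: [18.0, 2.541, -3.541].
λ_max=18, λ_min=-sqrt(37)/2 - 1/2; ϑ = −37·λ_min/(λ_max−λ_min) = sqrt(37).
ϑ(G) ≈ 6.08276.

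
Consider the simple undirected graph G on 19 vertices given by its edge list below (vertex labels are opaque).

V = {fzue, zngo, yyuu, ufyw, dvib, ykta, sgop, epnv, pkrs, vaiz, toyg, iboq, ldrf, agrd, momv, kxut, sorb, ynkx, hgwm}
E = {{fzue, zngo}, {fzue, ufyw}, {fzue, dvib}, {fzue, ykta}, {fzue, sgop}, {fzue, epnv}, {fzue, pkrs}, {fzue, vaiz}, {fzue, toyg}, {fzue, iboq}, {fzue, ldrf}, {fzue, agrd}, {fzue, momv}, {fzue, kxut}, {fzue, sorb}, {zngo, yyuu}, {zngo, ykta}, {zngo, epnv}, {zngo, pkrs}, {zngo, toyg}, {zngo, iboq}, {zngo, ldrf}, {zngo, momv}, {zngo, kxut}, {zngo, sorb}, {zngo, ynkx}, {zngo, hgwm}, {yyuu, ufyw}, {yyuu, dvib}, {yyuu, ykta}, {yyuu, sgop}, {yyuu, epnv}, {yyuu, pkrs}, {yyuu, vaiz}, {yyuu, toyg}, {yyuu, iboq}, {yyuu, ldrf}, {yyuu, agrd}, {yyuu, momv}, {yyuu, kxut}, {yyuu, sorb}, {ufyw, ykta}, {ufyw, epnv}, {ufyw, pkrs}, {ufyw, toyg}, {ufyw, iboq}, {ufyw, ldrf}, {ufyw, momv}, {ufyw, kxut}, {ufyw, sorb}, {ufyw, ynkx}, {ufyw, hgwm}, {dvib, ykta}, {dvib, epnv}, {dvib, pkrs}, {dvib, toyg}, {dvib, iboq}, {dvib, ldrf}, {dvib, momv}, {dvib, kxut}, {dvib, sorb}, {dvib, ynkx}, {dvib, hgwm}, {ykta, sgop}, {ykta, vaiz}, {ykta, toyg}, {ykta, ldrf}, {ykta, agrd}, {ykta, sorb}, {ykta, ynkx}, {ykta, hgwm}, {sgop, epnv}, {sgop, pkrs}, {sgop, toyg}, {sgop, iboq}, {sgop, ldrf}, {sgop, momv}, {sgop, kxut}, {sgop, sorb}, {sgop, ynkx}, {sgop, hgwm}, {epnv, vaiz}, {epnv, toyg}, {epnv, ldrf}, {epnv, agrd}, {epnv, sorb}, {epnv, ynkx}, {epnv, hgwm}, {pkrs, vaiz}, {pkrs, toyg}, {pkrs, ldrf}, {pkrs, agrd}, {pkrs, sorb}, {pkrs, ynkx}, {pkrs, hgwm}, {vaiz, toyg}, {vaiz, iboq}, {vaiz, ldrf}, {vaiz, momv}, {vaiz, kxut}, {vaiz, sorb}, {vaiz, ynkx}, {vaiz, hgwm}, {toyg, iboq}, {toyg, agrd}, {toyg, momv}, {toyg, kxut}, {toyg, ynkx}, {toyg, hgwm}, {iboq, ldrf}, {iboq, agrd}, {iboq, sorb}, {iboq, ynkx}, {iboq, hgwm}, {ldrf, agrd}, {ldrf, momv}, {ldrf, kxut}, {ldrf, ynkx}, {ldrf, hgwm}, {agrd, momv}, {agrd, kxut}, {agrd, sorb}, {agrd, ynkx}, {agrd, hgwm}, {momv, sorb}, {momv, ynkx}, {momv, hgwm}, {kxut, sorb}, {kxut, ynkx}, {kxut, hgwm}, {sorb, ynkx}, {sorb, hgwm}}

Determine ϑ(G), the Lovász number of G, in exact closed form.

deg(ynkx) = 15; N(ynkx) = {zngo, ufyw, dvib, ykta, sgop, epnv, pkrs, vaiz, toyg, iboq, ldrf, agrd, momv, kxut, sorb}.
N(iboq) = {fzue, zngo, yyuu, ufyw, dvib, sgop, vaiz, toyg, ldrf, agrd, sorb, ynkx, hgwm}, |N(iboq)| = 13.
N(ufyw) = {fzue, yyuu, ykta, epnv, pkrs, toyg, iboq, ldrf, momv, kxut, sorb, ynkx, hgwm}, |N(ufyw)| = 13.
deg(pkrs) = 13; N(pkrs) = {fzue, zngo, yyuu, ufyw, dvib, sgop, vaiz, toyg, ldrf, agrd, sorb, ynkx, hgwm}.
Complete 4-partite, parts [6, 6, 4, 3]: perfect, ϑ = α = 6.
ϑ(G) ≈ 6.000000000.
Sandwich: α(G)=6 ≤ ϑ(G)=6 ≤ χ(Ḡ)=6 (collapsed).

6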